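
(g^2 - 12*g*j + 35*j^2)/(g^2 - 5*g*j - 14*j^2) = (g - 5*j)/(g + 2*j)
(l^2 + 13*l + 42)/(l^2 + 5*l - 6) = (l + 7)/(l - 1)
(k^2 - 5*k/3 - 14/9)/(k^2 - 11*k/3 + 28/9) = (3*k + 2)/(3*k - 4)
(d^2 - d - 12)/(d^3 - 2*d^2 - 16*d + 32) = (d + 3)/(d^2 + 2*d - 8)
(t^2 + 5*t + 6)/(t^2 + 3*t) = (t + 2)/t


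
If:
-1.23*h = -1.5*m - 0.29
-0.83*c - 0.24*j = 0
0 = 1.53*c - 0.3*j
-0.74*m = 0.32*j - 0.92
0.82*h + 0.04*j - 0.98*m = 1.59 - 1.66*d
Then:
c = 0.00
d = 0.83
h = 1.75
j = 0.00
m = 1.24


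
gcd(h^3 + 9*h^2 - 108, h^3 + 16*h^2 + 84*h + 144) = h^2 + 12*h + 36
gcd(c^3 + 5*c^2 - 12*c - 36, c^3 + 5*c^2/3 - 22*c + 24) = c^2 + 3*c - 18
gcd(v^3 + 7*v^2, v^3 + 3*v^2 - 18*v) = v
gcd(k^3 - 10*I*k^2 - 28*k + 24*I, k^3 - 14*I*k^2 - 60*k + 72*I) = k^2 - 8*I*k - 12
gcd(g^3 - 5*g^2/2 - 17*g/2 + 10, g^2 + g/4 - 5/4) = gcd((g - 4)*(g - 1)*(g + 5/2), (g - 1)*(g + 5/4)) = g - 1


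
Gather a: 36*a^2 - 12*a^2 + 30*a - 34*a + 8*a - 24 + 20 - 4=24*a^2 + 4*a - 8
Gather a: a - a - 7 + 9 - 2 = 0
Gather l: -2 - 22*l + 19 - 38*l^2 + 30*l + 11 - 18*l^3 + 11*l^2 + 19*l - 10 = -18*l^3 - 27*l^2 + 27*l + 18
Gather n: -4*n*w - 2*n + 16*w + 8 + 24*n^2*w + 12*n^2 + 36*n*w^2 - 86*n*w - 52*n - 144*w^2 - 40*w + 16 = n^2*(24*w + 12) + n*(36*w^2 - 90*w - 54) - 144*w^2 - 24*w + 24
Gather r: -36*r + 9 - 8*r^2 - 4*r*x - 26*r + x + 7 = -8*r^2 + r*(-4*x - 62) + x + 16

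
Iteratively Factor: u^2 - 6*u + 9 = (u - 3)*(u - 3)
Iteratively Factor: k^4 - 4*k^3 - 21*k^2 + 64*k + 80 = (k + 4)*(k^3 - 8*k^2 + 11*k + 20) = (k + 1)*(k + 4)*(k^2 - 9*k + 20) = (k - 4)*(k + 1)*(k + 4)*(k - 5)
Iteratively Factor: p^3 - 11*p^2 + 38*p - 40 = (p - 5)*(p^2 - 6*p + 8) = (p - 5)*(p - 4)*(p - 2)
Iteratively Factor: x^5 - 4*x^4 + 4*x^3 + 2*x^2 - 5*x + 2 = (x - 1)*(x^4 - 3*x^3 + x^2 + 3*x - 2) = (x - 2)*(x - 1)*(x^3 - x^2 - x + 1) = (x - 2)*(x - 1)^2*(x^2 - 1) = (x - 2)*(x - 1)^2*(x + 1)*(x - 1)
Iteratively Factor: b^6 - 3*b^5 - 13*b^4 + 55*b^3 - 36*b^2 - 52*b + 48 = (b + 1)*(b^5 - 4*b^4 - 9*b^3 + 64*b^2 - 100*b + 48) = (b - 1)*(b + 1)*(b^4 - 3*b^3 - 12*b^2 + 52*b - 48) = (b - 1)*(b + 1)*(b + 4)*(b^3 - 7*b^2 + 16*b - 12) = (b - 2)*(b - 1)*(b + 1)*(b + 4)*(b^2 - 5*b + 6) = (b - 2)^2*(b - 1)*(b + 1)*(b + 4)*(b - 3)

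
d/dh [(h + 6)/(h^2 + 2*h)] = (h*(h + 2) - 2*(h + 1)*(h + 6))/(h^2*(h + 2)^2)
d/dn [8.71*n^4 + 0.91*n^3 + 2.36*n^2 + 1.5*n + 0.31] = 34.84*n^3 + 2.73*n^2 + 4.72*n + 1.5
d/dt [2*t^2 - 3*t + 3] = 4*t - 3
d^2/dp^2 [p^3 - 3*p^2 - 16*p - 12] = 6*p - 6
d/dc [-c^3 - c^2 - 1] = c*(-3*c - 2)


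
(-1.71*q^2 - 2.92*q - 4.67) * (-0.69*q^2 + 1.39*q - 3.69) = 1.1799*q^4 - 0.3621*q^3 + 5.4734*q^2 + 4.2835*q + 17.2323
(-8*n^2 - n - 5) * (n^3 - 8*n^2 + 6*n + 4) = -8*n^5 + 63*n^4 - 45*n^3 + 2*n^2 - 34*n - 20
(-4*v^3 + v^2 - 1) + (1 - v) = -4*v^3 + v^2 - v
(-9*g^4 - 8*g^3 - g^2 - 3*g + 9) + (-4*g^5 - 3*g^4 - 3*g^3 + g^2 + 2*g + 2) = -4*g^5 - 12*g^4 - 11*g^3 - g + 11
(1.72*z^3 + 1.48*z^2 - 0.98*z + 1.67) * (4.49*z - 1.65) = 7.7228*z^4 + 3.8072*z^3 - 6.8422*z^2 + 9.1153*z - 2.7555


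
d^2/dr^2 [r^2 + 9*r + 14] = 2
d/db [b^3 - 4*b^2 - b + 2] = 3*b^2 - 8*b - 1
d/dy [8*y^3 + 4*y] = 24*y^2 + 4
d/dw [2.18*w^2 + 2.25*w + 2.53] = 4.36*w + 2.25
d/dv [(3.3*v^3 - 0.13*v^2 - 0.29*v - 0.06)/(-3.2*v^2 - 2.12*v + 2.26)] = (-10.56*v^4 - 13.992*v^3 + 21.7216*v^2 - 0.9716*v - 0.7826)/(10.24*v^4 + 13.568*v^3 - 9.9696*v^2 - 9.5824*v + 5.1076)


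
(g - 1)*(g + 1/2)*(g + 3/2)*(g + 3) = g^4 + 4*g^3 + 7*g^2/4 - 9*g/2 - 9/4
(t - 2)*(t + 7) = t^2 + 5*t - 14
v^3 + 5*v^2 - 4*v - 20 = (v - 2)*(v + 2)*(v + 5)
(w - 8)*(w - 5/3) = w^2 - 29*w/3 + 40/3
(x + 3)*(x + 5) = x^2 + 8*x + 15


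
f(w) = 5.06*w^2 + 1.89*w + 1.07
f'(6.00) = 62.61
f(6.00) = 194.57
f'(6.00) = 62.61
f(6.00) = 194.57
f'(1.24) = 14.44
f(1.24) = 11.19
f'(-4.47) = -43.35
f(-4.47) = 93.73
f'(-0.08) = 1.08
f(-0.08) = 0.95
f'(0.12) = 3.10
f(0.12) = 1.37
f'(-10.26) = -101.94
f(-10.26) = 514.33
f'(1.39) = 15.96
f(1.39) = 13.47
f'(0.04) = 2.29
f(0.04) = 1.15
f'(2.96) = 31.85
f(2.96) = 51.00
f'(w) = 10.12*w + 1.89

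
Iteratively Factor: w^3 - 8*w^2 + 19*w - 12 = (w - 3)*(w^2 - 5*w + 4) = (w - 3)*(w - 1)*(w - 4)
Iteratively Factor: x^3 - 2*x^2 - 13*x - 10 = (x + 1)*(x^2 - 3*x - 10) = (x + 1)*(x + 2)*(x - 5)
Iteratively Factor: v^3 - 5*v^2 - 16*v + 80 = (v - 5)*(v^2 - 16) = (v - 5)*(v - 4)*(v + 4)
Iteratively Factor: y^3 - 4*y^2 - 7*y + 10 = (y - 1)*(y^2 - 3*y - 10) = (y - 5)*(y - 1)*(y + 2)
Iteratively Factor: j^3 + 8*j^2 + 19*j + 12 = (j + 1)*(j^2 + 7*j + 12) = (j + 1)*(j + 4)*(j + 3)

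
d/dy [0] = 0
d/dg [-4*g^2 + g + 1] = 1 - 8*g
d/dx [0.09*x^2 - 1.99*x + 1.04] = 0.18*x - 1.99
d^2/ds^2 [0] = 0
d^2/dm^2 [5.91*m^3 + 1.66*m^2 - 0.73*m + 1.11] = 35.46*m + 3.32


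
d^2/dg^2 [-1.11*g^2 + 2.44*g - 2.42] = -2.22000000000000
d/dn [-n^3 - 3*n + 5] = -3*n^2 - 3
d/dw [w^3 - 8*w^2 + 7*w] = 3*w^2 - 16*w + 7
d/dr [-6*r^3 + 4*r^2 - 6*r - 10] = -18*r^2 + 8*r - 6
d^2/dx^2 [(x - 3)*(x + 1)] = 2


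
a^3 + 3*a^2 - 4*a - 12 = (a - 2)*(a + 2)*(a + 3)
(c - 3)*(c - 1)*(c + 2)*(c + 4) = c^4 + 2*c^3 - 13*c^2 - 14*c + 24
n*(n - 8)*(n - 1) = n^3 - 9*n^2 + 8*n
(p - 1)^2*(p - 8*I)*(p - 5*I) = p^4 - 2*p^3 - 13*I*p^3 - 39*p^2 + 26*I*p^2 + 80*p - 13*I*p - 40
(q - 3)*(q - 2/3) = q^2 - 11*q/3 + 2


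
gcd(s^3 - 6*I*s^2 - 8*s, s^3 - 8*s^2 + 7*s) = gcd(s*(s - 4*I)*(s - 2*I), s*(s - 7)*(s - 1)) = s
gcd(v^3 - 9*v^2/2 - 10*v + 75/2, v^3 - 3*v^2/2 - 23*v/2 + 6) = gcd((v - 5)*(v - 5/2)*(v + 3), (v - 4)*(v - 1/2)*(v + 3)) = v + 3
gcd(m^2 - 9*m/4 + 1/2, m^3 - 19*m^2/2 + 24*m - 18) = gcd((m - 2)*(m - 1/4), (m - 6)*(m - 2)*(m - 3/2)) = m - 2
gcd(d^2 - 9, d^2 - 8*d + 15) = d - 3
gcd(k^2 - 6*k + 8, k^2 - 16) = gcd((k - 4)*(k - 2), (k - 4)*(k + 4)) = k - 4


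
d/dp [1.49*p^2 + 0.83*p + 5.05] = 2.98*p + 0.83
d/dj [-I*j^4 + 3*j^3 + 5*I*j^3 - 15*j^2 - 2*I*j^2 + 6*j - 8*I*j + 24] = -4*I*j^3 + j^2*(9 + 15*I) + j*(-30 - 4*I) + 6 - 8*I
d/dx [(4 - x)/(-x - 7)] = 11/(x + 7)^2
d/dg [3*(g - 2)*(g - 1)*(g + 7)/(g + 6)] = 6*(g^3 + 11*g^2 + 24*g - 64)/(g^2 + 12*g + 36)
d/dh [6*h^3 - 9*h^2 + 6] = 18*h*(h - 1)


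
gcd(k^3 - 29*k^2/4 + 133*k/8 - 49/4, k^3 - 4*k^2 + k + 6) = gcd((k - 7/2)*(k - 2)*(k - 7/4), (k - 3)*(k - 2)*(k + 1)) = k - 2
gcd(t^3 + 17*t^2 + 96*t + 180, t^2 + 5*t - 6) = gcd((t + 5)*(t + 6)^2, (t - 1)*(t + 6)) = t + 6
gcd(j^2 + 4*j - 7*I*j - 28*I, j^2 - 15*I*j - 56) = j - 7*I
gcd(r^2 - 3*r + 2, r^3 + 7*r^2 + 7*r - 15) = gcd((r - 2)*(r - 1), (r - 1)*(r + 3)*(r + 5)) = r - 1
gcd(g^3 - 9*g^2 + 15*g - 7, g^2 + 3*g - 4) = g - 1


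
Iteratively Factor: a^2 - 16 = (a - 4)*(a + 4)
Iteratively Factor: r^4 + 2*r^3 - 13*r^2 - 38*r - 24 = (r + 2)*(r^3 - 13*r - 12) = (r + 1)*(r + 2)*(r^2 - r - 12) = (r + 1)*(r + 2)*(r + 3)*(r - 4)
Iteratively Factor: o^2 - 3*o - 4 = (o - 4)*(o + 1)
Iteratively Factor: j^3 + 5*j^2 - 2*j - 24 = (j + 3)*(j^2 + 2*j - 8) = (j - 2)*(j + 3)*(j + 4)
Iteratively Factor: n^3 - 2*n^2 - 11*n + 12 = (n - 1)*(n^2 - n - 12) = (n - 1)*(n + 3)*(n - 4)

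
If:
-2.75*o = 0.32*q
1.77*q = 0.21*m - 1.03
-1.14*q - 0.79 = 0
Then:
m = -0.94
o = 0.08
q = -0.69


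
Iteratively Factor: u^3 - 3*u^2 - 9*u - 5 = (u + 1)*(u^2 - 4*u - 5) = (u + 1)^2*(u - 5)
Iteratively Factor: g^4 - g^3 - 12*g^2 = (g)*(g^3 - g^2 - 12*g) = g^2*(g^2 - g - 12) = g^2*(g - 4)*(g + 3)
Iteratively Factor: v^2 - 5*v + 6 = (v - 3)*(v - 2)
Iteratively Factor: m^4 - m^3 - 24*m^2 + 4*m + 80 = (m - 5)*(m^3 + 4*m^2 - 4*m - 16) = (m - 5)*(m + 2)*(m^2 + 2*m - 8) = (m - 5)*(m - 2)*(m + 2)*(m + 4)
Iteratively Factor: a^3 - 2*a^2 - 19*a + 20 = (a - 1)*(a^2 - a - 20) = (a - 5)*(a - 1)*(a + 4)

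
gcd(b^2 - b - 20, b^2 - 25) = b - 5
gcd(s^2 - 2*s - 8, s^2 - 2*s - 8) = s^2 - 2*s - 8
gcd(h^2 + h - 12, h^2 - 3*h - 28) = h + 4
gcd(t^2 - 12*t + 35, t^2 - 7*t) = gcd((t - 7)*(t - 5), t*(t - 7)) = t - 7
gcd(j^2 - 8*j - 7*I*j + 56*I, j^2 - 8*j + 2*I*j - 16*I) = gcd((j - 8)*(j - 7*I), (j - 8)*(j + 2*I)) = j - 8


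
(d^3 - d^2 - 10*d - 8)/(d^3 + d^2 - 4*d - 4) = (d - 4)/(d - 2)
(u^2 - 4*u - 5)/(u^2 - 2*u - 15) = (u + 1)/(u + 3)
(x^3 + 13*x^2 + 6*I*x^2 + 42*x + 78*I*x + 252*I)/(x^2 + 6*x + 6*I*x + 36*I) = x + 7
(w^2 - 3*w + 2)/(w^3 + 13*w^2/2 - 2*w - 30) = 2*(w - 1)/(2*w^2 + 17*w + 30)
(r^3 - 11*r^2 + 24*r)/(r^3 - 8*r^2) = (r - 3)/r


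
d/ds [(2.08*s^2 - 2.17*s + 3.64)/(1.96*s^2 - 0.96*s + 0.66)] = (2.2564*s^2 - 11.5232*s + 2.0622)/(3.8416*s^4 - 3.7632*s^3 + 3.5088*s^2 - 1.2672*s + 0.4356)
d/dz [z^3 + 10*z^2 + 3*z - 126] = 3*z^2 + 20*z + 3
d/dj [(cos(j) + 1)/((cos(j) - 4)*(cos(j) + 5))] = (cos(j)^2 + 2*cos(j) + 21)*sin(j)/((cos(j) - 4)^2*(cos(j) + 5)^2)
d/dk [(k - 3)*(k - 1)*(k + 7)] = 3*k^2 + 6*k - 25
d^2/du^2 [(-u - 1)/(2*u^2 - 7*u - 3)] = 2*((u + 1)*(4*u - 7)^2 + (6*u - 5)*(-2*u^2 + 7*u + 3))/(-2*u^2 + 7*u + 3)^3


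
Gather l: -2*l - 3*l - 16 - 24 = -5*l - 40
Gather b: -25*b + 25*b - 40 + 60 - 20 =0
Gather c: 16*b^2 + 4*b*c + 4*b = 16*b^2 + 4*b*c + 4*b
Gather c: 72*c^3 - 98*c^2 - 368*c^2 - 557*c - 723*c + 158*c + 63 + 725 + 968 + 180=72*c^3 - 466*c^2 - 1122*c + 1936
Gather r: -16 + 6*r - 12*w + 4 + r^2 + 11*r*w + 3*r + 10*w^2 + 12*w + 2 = r^2 + r*(11*w + 9) + 10*w^2 - 10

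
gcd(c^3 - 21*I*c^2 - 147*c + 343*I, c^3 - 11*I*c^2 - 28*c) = c - 7*I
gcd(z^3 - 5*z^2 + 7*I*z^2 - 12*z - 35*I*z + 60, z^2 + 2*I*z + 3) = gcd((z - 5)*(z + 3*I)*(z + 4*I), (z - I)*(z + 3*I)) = z + 3*I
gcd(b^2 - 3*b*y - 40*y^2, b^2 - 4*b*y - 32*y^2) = -b + 8*y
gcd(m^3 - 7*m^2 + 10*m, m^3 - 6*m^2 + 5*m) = m^2 - 5*m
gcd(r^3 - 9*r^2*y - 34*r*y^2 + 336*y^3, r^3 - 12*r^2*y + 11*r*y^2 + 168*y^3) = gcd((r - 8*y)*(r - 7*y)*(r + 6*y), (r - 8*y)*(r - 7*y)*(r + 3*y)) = r^2 - 15*r*y + 56*y^2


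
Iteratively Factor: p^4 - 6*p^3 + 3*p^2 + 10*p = (p + 1)*(p^3 - 7*p^2 + 10*p) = (p - 5)*(p + 1)*(p^2 - 2*p) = (p - 5)*(p - 2)*(p + 1)*(p)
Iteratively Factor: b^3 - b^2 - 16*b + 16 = (b - 4)*(b^2 + 3*b - 4) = (b - 4)*(b + 4)*(b - 1)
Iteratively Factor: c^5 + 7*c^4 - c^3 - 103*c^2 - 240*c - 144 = (c + 3)*(c^4 + 4*c^3 - 13*c^2 - 64*c - 48) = (c + 3)*(c + 4)*(c^3 - 13*c - 12) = (c + 1)*(c + 3)*(c + 4)*(c^2 - c - 12) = (c + 1)*(c + 3)^2*(c + 4)*(c - 4)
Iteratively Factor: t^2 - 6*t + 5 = (t - 5)*(t - 1)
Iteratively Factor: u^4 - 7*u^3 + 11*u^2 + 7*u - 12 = (u - 3)*(u^3 - 4*u^2 - u + 4) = (u - 4)*(u - 3)*(u^2 - 1) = (u - 4)*(u - 3)*(u - 1)*(u + 1)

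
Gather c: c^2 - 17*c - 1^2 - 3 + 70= c^2 - 17*c + 66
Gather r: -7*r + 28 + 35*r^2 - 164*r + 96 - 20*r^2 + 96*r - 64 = 15*r^2 - 75*r + 60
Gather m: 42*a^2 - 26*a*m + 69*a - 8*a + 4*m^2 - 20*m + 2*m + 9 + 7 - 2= 42*a^2 + 61*a + 4*m^2 + m*(-26*a - 18) + 14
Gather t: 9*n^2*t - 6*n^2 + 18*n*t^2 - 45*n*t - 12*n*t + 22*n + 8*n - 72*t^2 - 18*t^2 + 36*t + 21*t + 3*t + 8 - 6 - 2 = -6*n^2 + 30*n + t^2*(18*n - 90) + t*(9*n^2 - 57*n + 60)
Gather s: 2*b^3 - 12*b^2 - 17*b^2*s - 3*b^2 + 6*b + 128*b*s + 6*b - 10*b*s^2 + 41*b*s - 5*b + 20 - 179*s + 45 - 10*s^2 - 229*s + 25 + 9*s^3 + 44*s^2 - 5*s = 2*b^3 - 15*b^2 + 7*b + 9*s^3 + s^2*(34 - 10*b) + s*(-17*b^2 + 169*b - 413) + 90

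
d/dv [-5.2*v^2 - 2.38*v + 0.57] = -10.4*v - 2.38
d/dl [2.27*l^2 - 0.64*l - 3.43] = 4.54*l - 0.64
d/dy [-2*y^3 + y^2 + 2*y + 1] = -6*y^2 + 2*y + 2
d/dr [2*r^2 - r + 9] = 4*r - 1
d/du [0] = 0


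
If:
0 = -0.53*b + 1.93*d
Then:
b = 3.64150943396226*d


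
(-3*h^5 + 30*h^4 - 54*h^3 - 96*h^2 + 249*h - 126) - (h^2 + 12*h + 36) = -3*h^5 + 30*h^4 - 54*h^3 - 97*h^2 + 237*h - 162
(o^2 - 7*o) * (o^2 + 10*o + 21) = o^4 + 3*o^3 - 49*o^2 - 147*o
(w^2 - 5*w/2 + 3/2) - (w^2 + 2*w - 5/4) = 11/4 - 9*w/2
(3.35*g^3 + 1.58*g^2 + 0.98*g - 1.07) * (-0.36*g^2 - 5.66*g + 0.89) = -1.206*g^5 - 19.5298*g^4 - 6.3141*g^3 - 3.7554*g^2 + 6.9284*g - 0.9523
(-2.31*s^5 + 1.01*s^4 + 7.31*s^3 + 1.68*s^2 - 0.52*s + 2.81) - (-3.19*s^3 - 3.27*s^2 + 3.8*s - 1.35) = -2.31*s^5 + 1.01*s^4 + 10.5*s^3 + 4.95*s^2 - 4.32*s + 4.16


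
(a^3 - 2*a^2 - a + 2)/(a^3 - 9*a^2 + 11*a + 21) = (a^2 - 3*a + 2)/(a^2 - 10*a + 21)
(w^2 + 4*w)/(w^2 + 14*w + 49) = w*(w + 4)/(w^2 + 14*w + 49)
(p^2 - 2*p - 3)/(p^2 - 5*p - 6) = (p - 3)/(p - 6)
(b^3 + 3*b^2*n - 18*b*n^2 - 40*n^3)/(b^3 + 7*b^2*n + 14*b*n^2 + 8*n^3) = (b^2 + b*n - 20*n^2)/(b^2 + 5*b*n + 4*n^2)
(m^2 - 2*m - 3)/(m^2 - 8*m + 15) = (m + 1)/(m - 5)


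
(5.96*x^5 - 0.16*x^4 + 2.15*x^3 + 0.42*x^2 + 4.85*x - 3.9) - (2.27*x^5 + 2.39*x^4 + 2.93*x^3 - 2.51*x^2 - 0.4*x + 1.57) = 3.69*x^5 - 2.55*x^4 - 0.78*x^3 + 2.93*x^2 + 5.25*x - 5.47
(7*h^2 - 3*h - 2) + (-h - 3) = 7*h^2 - 4*h - 5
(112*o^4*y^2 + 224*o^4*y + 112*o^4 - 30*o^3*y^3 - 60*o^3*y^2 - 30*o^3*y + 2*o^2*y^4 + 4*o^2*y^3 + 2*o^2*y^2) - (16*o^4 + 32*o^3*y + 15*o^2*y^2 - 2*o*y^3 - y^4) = 112*o^4*y^2 + 224*o^4*y + 96*o^4 - 30*o^3*y^3 - 60*o^3*y^2 - 62*o^3*y + 2*o^2*y^4 + 4*o^2*y^3 - 13*o^2*y^2 + 2*o*y^3 + y^4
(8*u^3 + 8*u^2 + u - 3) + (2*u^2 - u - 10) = 8*u^3 + 10*u^2 - 13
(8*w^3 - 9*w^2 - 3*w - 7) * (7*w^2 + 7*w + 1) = 56*w^5 - 7*w^4 - 76*w^3 - 79*w^2 - 52*w - 7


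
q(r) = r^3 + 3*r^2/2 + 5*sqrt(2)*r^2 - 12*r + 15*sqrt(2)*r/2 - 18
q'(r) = 3*r^2 + 3*r + 10*sqrt(2)*r - 12 + 15*sqrt(2)/2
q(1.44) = 0.75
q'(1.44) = 29.51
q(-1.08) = -7.76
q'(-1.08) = -16.41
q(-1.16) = -6.41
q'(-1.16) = -17.24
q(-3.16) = 40.44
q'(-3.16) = -25.61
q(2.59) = 53.26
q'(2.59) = 63.13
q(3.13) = 92.27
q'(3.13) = 81.65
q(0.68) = -14.67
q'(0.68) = 11.65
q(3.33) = 109.33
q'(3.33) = 88.96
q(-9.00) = -40.20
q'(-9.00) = 87.33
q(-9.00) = -40.20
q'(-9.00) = 87.33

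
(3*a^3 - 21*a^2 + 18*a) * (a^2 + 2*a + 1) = 3*a^5 - 15*a^4 - 21*a^3 + 15*a^2 + 18*a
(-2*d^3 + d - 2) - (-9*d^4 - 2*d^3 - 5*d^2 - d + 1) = 9*d^4 + 5*d^2 + 2*d - 3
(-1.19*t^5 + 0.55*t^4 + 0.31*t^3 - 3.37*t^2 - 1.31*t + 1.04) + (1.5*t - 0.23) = -1.19*t^5 + 0.55*t^4 + 0.31*t^3 - 3.37*t^2 + 0.19*t + 0.81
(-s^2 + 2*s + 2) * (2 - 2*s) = 2*s^3 - 6*s^2 + 4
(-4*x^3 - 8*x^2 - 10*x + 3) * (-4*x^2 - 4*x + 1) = 16*x^5 + 48*x^4 + 68*x^3 + 20*x^2 - 22*x + 3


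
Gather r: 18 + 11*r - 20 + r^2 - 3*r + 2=r^2 + 8*r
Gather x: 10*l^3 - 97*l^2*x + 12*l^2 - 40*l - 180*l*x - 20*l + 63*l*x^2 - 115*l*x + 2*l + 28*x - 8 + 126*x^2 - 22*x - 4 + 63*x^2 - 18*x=10*l^3 + 12*l^2 - 58*l + x^2*(63*l + 189) + x*(-97*l^2 - 295*l - 12) - 12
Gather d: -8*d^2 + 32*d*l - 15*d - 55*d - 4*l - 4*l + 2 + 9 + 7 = -8*d^2 + d*(32*l - 70) - 8*l + 18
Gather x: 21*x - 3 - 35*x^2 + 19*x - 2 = -35*x^2 + 40*x - 5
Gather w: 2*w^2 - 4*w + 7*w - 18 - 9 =2*w^2 + 3*w - 27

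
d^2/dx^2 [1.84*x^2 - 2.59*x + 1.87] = 3.68000000000000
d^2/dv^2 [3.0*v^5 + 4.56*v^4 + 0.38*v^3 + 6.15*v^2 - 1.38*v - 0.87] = 60.0*v^3 + 54.72*v^2 + 2.28*v + 12.3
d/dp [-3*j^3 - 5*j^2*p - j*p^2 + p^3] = -5*j^2 - 2*j*p + 3*p^2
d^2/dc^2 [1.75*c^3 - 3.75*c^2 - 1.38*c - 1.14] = 10.5*c - 7.5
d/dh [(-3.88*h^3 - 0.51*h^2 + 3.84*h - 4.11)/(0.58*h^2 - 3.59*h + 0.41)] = (-2.2504*h^4 + 27.8584*h^3 - 5.1687*h^2 + 4.3494*h - 13.1805)/(0.3364*h^4 - 4.1644*h^3 + 13.3637*h^2 - 2.9438*h + 0.1681)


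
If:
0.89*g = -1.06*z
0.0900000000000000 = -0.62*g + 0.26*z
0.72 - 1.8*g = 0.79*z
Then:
No Solution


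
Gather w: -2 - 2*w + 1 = -2*w - 1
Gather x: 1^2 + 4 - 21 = -16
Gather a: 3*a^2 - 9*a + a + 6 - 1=3*a^2 - 8*a + 5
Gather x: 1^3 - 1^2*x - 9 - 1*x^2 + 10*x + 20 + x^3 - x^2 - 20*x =x^3 - 2*x^2 - 11*x + 12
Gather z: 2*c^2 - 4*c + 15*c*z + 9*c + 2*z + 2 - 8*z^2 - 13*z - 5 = 2*c^2 + 5*c - 8*z^2 + z*(15*c - 11) - 3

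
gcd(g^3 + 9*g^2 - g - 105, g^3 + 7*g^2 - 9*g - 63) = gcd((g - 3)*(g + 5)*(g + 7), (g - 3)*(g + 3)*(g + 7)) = g^2 + 4*g - 21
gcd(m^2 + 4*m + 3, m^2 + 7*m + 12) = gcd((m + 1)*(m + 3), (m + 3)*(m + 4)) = m + 3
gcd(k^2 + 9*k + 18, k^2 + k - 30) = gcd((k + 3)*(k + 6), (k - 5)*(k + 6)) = k + 6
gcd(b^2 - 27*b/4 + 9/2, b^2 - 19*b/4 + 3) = b - 3/4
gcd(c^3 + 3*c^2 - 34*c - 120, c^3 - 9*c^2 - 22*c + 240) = c^2 - c - 30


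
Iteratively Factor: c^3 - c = (c)*(c^2 - 1) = c*(c - 1)*(c + 1)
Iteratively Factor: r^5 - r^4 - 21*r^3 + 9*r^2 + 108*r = (r + 3)*(r^4 - 4*r^3 - 9*r^2 + 36*r) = (r - 3)*(r + 3)*(r^3 - r^2 - 12*r) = (r - 3)*(r + 3)^2*(r^2 - 4*r) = r*(r - 3)*(r + 3)^2*(r - 4)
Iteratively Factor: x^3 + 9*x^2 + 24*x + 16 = (x + 1)*(x^2 + 8*x + 16) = (x + 1)*(x + 4)*(x + 4)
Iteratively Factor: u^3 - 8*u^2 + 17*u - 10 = (u - 1)*(u^2 - 7*u + 10) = (u - 5)*(u - 1)*(u - 2)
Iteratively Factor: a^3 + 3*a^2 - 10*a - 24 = (a + 2)*(a^2 + a - 12) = (a - 3)*(a + 2)*(a + 4)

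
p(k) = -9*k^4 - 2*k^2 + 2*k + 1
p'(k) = -36*k^3 - 4*k + 2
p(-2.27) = -252.82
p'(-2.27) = 432.17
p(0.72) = -1.02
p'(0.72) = -14.32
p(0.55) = 0.67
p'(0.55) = -6.19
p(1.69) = -74.75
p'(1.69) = -178.53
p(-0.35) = -0.08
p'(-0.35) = 4.94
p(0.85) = -3.44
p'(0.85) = -23.51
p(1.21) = -18.80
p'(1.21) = -66.62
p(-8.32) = -43279.75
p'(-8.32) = 20768.77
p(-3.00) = -752.00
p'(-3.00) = 986.00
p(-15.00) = -456104.00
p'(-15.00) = 121562.00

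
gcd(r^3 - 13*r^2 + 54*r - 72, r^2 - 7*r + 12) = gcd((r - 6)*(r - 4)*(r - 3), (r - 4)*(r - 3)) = r^2 - 7*r + 12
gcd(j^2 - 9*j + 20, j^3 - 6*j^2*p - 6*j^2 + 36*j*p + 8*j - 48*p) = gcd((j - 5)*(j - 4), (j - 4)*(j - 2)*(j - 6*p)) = j - 4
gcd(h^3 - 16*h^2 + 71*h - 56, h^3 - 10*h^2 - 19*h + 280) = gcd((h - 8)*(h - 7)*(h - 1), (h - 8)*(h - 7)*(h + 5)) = h^2 - 15*h + 56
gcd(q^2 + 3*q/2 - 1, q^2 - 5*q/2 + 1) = q - 1/2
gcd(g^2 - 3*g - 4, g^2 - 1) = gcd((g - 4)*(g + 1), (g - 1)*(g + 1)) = g + 1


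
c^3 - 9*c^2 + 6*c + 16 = (c - 8)*(c - 2)*(c + 1)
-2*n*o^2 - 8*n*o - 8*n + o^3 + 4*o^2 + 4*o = (-2*n + o)*(o + 2)^2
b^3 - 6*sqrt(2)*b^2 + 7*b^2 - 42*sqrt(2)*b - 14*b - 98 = (b + 7)*(b - 7*sqrt(2))*(b + sqrt(2))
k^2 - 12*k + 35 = (k - 7)*(k - 5)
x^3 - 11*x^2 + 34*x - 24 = (x - 6)*(x - 4)*(x - 1)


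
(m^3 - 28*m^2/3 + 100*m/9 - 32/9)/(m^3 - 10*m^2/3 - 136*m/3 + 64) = (9*m^2 - 12*m + 4)/(3*(3*m^2 + 14*m - 24))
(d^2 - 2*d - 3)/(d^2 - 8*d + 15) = (d + 1)/(d - 5)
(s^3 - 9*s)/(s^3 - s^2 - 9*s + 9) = s/(s - 1)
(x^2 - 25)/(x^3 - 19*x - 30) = (x + 5)/(x^2 + 5*x + 6)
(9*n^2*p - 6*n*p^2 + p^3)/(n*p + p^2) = (9*n^2 - 6*n*p + p^2)/(n + p)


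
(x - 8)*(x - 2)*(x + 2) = x^3 - 8*x^2 - 4*x + 32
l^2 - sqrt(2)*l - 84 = (l - 7*sqrt(2))*(l + 6*sqrt(2))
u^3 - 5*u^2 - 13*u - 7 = (u - 7)*(u + 1)^2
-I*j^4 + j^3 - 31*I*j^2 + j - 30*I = (j - 5*I)*(j - I)*(j + 6*I)*(-I*j + 1)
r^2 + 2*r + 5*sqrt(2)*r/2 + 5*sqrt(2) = (r + 2)*(r + 5*sqrt(2)/2)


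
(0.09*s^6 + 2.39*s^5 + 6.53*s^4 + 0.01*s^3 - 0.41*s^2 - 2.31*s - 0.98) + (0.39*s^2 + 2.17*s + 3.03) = 0.09*s^6 + 2.39*s^5 + 6.53*s^4 + 0.01*s^3 - 0.02*s^2 - 0.14*s + 2.05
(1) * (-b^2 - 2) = -b^2 - 2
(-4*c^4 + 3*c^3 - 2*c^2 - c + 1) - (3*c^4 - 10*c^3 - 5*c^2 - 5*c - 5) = -7*c^4 + 13*c^3 + 3*c^2 + 4*c + 6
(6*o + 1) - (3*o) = 3*o + 1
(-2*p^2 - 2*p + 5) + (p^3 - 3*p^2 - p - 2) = p^3 - 5*p^2 - 3*p + 3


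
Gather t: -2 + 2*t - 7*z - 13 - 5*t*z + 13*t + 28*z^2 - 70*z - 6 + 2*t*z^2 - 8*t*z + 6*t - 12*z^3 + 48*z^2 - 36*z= t*(2*z^2 - 13*z + 21) - 12*z^3 + 76*z^2 - 113*z - 21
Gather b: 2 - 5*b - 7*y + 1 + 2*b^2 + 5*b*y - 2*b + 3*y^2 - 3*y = 2*b^2 + b*(5*y - 7) + 3*y^2 - 10*y + 3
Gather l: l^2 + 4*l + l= l^2 + 5*l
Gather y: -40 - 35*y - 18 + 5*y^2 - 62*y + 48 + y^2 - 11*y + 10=6*y^2 - 108*y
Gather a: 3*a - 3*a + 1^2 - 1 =0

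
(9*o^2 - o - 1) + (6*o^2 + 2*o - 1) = 15*o^2 + o - 2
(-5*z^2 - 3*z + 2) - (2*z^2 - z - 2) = -7*z^2 - 2*z + 4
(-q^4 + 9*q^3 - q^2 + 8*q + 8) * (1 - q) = q^5 - 10*q^4 + 10*q^3 - 9*q^2 + 8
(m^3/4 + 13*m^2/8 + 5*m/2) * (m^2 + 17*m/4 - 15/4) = m^5/4 + 43*m^4/16 + 271*m^3/32 + 145*m^2/32 - 75*m/8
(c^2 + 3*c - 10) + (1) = c^2 + 3*c - 9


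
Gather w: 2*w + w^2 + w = w^2 + 3*w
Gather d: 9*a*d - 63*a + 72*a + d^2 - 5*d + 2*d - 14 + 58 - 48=9*a + d^2 + d*(9*a - 3) - 4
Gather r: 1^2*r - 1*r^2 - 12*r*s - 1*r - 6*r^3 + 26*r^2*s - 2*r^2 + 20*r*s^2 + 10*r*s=-6*r^3 + r^2*(26*s - 3) + r*(20*s^2 - 2*s)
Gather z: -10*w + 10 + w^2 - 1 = w^2 - 10*w + 9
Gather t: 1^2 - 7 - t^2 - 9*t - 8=-t^2 - 9*t - 14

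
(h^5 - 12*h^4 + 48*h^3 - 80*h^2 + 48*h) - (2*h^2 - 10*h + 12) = h^5 - 12*h^4 + 48*h^3 - 82*h^2 + 58*h - 12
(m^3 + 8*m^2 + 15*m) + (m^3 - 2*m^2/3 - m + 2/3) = 2*m^3 + 22*m^2/3 + 14*m + 2/3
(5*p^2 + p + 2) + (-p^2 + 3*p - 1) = 4*p^2 + 4*p + 1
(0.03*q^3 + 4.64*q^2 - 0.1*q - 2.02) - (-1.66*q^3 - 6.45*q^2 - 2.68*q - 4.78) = 1.69*q^3 + 11.09*q^2 + 2.58*q + 2.76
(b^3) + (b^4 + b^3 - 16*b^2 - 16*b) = b^4 + 2*b^3 - 16*b^2 - 16*b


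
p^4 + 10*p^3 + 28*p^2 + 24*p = p*(p + 2)^2*(p + 6)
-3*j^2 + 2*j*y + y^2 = (-j + y)*(3*j + y)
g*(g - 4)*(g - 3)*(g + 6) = g^4 - g^3 - 30*g^2 + 72*g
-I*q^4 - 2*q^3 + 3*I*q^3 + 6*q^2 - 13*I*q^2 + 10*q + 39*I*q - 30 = (q - 3)*(q - 5*I)*(q + 2*I)*(-I*q + 1)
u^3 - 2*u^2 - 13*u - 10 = (u - 5)*(u + 1)*(u + 2)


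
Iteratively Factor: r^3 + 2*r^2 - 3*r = (r)*(r^2 + 2*r - 3) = r*(r - 1)*(r + 3)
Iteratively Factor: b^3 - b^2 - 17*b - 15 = (b + 3)*(b^2 - 4*b - 5) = (b + 1)*(b + 3)*(b - 5)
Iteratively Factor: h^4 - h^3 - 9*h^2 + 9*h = (h + 3)*(h^3 - 4*h^2 + 3*h) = (h - 1)*(h + 3)*(h^2 - 3*h) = h*(h - 1)*(h + 3)*(h - 3)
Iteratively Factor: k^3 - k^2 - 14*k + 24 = (k - 2)*(k^2 + k - 12) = (k - 2)*(k + 4)*(k - 3)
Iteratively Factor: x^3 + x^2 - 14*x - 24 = (x + 3)*(x^2 - 2*x - 8) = (x + 2)*(x + 3)*(x - 4)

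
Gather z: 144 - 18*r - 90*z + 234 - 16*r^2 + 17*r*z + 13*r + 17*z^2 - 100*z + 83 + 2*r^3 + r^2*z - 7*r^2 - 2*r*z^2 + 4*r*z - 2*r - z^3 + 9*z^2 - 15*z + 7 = 2*r^3 - 23*r^2 - 7*r - z^3 + z^2*(26 - 2*r) + z*(r^2 + 21*r - 205) + 468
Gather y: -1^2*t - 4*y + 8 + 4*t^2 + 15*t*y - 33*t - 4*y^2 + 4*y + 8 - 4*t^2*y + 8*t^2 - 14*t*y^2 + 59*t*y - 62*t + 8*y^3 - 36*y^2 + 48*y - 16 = 12*t^2 - 96*t + 8*y^3 + y^2*(-14*t - 40) + y*(-4*t^2 + 74*t + 48)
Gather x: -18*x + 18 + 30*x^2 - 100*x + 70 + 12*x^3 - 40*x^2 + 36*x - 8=12*x^3 - 10*x^2 - 82*x + 80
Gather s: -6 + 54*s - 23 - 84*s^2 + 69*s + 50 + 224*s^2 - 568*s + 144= 140*s^2 - 445*s + 165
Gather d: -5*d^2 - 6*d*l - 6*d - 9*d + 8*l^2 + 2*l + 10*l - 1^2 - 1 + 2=-5*d^2 + d*(-6*l - 15) + 8*l^2 + 12*l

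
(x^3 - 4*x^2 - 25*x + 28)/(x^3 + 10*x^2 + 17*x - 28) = (x - 7)/(x + 7)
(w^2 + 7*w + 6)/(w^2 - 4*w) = (w^2 + 7*w + 6)/(w*(w - 4))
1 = 1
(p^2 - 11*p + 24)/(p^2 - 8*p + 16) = (p^2 - 11*p + 24)/(p^2 - 8*p + 16)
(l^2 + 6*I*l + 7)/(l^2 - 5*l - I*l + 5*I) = (l + 7*I)/(l - 5)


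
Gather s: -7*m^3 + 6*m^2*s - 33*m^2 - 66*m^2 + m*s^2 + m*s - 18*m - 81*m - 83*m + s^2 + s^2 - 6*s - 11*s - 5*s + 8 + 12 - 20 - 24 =-7*m^3 - 99*m^2 - 182*m + s^2*(m + 2) + s*(6*m^2 + m - 22) - 24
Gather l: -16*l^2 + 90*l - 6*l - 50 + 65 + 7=-16*l^2 + 84*l + 22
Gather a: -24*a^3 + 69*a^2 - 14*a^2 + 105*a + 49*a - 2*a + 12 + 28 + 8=-24*a^3 + 55*a^2 + 152*a + 48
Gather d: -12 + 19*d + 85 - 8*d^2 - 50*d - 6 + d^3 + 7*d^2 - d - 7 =d^3 - d^2 - 32*d + 60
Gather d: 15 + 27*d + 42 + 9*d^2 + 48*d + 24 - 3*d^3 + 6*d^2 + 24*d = -3*d^3 + 15*d^2 + 99*d + 81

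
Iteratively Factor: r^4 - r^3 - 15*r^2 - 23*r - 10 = (r + 1)*(r^3 - 2*r^2 - 13*r - 10) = (r + 1)^2*(r^2 - 3*r - 10) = (r - 5)*(r + 1)^2*(r + 2)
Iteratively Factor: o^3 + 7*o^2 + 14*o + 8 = (o + 2)*(o^2 + 5*o + 4) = (o + 1)*(o + 2)*(o + 4)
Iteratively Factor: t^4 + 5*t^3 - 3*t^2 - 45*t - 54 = (t + 2)*(t^3 + 3*t^2 - 9*t - 27) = (t + 2)*(t + 3)*(t^2 - 9) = (t + 2)*(t + 3)^2*(t - 3)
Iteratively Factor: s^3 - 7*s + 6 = (s - 2)*(s^2 + 2*s - 3) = (s - 2)*(s - 1)*(s + 3)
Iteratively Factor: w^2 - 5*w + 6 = (w - 3)*(w - 2)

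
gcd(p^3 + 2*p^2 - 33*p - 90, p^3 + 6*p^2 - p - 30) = p^2 + 8*p + 15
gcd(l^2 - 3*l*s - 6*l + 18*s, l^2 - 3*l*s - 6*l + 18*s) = -l^2 + 3*l*s + 6*l - 18*s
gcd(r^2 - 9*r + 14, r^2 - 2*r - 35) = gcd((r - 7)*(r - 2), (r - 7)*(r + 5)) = r - 7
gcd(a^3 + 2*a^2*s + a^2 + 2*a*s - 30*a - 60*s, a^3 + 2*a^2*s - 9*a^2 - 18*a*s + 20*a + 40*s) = a^2 + 2*a*s - 5*a - 10*s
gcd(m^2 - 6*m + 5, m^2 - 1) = m - 1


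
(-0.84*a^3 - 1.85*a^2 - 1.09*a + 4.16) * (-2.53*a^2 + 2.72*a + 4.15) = 2.1252*a^5 + 2.3957*a^4 - 5.7603*a^3 - 21.1671*a^2 + 6.7917*a + 17.264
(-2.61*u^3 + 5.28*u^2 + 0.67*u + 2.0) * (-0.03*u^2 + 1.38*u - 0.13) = 0.0783*u^5 - 3.7602*u^4 + 7.6056*u^3 + 0.1782*u^2 + 2.6729*u - 0.26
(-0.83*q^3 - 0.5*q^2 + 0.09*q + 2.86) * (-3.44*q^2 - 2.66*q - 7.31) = 2.8552*q^5 + 3.9278*q^4 + 7.0877*q^3 - 6.4228*q^2 - 8.2655*q - 20.9066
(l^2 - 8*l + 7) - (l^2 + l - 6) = 13 - 9*l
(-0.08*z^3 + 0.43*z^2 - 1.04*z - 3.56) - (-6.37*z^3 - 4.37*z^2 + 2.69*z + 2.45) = 6.29*z^3 + 4.8*z^2 - 3.73*z - 6.01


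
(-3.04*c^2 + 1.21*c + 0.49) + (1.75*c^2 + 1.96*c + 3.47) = -1.29*c^2 + 3.17*c + 3.96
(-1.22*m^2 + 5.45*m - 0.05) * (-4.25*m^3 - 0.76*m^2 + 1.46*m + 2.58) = 5.185*m^5 - 22.2353*m^4 - 5.7107*m^3 + 4.8474*m^2 + 13.988*m - 0.129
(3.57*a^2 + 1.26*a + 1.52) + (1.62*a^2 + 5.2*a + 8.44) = 5.19*a^2 + 6.46*a + 9.96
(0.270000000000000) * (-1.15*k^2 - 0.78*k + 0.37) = -0.3105*k^2 - 0.2106*k + 0.0999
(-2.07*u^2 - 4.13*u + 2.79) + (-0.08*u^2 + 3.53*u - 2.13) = -2.15*u^2 - 0.6*u + 0.66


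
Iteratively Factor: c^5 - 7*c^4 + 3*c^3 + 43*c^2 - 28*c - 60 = (c + 2)*(c^4 - 9*c^3 + 21*c^2 + c - 30) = (c + 1)*(c + 2)*(c^3 - 10*c^2 + 31*c - 30) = (c - 5)*(c + 1)*(c + 2)*(c^2 - 5*c + 6) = (c - 5)*(c - 3)*(c + 1)*(c + 2)*(c - 2)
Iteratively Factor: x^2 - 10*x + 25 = (x - 5)*(x - 5)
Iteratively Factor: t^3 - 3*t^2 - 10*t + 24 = (t - 2)*(t^2 - t - 12) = (t - 4)*(t - 2)*(t + 3)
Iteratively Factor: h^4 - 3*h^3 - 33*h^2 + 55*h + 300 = (h - 5)*(h^3 + 2*h^2 - 23*h - 60) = (h - 5)*(h + 4)*(h^2 - 2*h - 15) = (h - 5)*(h + 3)*(h + 4)*(h - 5)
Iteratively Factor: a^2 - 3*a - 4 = (a - 4)*(a + 1)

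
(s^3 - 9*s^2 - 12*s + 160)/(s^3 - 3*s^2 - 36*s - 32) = (s - 5)/(s + 1)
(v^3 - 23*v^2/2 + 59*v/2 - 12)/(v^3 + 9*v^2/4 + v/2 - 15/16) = 8*(v^2 - 11*v + 24)/(8*v^2 + 22*v + 15)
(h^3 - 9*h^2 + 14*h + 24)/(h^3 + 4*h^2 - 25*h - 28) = (h - 6)/(h + 7)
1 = 1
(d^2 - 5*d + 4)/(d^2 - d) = (d - 4)/d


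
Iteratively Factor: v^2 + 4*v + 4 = (v + 2)*(v + 2)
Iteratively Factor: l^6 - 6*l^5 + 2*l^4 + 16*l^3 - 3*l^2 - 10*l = (l)*(l^5 - 6*l^4 + 2*l^3 + 16*l^2 - 3*l - 10) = l*(l + 1)*(l^4 - 7*l^3 + 9*l^2 + 7*l - 10) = l*(l - 2)*(l + 1)*(l^3 - 5*l^2 - l + 5) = l*(l - 5)*(l - 2)*(l + 1)*(l^2 - 1) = l*(l - 5)*(l - 2)*(l - 1)*(l + 1)*(l + 1)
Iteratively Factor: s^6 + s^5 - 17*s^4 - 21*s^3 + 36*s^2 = (s + 3)*(s^5 - 2*s^4 - 11*s^3 + 12*s^2) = (s - 1)*(s + 3)*(s^4 - s^3 - 12*s^2) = (s - 4)*(s - 1)*(s + 3)*(s^3 + 3*s^2) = (s - 4)*(s - 1)*(s + 3)^2*(s^2) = s*(s - 4)*(s - 1)*(s + 3)^2*(s)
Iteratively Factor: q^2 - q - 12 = (q + 3)*(q - 4)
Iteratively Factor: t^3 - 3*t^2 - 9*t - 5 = (t - 5)*(t^2 + 2*t + 1) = (t - 5)*(t + 1)*(t + 1)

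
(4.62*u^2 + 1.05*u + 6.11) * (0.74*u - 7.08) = 3.4188*u^3 - 31.9326*u^2 - 2.9126*u - 43.2588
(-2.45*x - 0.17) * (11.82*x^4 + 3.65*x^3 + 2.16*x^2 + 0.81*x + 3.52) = -28.959*x^5 - 10.9519*x^4 - 5.9125*x^3 - 2.3517*x^2 - 8.7617*x - 0.5984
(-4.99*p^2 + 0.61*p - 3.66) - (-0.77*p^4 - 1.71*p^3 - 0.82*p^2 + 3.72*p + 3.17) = 0.77*p^4 + 1.71*p^3 - 4.17*p^2 - 3.11*p - 6.83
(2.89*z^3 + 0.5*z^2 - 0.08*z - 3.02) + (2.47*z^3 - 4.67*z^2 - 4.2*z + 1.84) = 5.36*z^3 - 4.17*z^2 - 4.28*z - 1.18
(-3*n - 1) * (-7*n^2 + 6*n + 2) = 21*n^3 - 11*n^2 - 12*n - 2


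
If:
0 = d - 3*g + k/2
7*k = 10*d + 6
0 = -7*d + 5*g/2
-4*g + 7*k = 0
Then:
No Solution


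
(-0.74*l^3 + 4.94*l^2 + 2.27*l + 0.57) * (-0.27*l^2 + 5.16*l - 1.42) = 0.1998*l^5 - 5.1522*l^4 + 25.9283*l^3 + 4.5445*l^2 - 0.2822*l - 0.8094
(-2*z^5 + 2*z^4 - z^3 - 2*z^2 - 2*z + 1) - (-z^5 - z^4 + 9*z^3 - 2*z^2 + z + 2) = -z^5 + 3*z^4 - 10*z^3 - 3*z - 1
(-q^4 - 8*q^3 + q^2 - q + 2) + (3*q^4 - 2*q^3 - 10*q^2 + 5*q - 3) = 2*q^4 - 10*q^3 - 9*q^2 + 4*q - 1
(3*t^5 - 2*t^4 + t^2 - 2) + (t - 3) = 3*t^5 - 2*t^4 + t^2 + t - 5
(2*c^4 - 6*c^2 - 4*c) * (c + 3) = 2*c^5 + 6*c^4 - 6*c^3 - 22*c^2 - 12*c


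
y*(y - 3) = y^2 - 3*y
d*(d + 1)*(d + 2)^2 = d^4 + 5*d^3 + 8*d^2 + 4*d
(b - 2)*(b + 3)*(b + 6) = b^3 + 7*b^2 - 36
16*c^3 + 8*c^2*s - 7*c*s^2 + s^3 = (-4*c + s)^2*(c + s)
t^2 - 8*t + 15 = (t - 5)*(t - 3)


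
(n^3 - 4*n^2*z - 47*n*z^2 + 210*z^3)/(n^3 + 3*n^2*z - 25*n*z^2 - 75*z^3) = (n^2 + n*z - 42*z^2)/(n^2 + 8*n*z + 15*z^2)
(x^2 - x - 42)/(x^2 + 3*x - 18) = (x - 7)/(x - 3)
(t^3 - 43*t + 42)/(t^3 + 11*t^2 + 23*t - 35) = (t - 6)/(t + 5)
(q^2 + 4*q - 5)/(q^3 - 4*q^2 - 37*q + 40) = 1/(q - 8)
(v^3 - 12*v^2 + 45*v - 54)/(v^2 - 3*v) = v - 9 + 18/v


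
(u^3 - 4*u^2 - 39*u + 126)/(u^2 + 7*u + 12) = (u^3 - 4*u^2 - 39*u + 126)/(u^2 + 7*u + 12)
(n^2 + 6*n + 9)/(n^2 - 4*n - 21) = (n + 3)/(n - 7)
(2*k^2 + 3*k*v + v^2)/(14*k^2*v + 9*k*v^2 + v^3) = (k + v)/(v*(7*k + v))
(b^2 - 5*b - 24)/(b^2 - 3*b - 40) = (b + 3)/(b + 5)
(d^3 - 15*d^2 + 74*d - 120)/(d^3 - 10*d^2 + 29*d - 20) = (d - 6)/(d - 1)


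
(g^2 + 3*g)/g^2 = (g + 3)/g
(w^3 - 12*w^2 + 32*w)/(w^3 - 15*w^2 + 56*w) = (w - 4)/(w - 7)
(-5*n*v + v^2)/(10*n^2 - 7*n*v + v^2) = v/(-2*n + v)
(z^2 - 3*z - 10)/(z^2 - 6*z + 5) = (z + 2)/(z - 1)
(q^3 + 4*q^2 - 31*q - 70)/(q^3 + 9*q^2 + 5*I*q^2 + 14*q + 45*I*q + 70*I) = (q - 5)/(q + 5*I)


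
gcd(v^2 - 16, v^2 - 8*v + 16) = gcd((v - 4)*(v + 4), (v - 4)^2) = v - 4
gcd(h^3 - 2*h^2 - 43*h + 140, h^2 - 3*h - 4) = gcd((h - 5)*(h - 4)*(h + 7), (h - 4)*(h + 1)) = h - 4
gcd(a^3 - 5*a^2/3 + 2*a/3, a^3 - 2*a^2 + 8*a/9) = a^2 - 2*a/3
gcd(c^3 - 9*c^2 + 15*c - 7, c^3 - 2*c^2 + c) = c^2 - 2*c + 1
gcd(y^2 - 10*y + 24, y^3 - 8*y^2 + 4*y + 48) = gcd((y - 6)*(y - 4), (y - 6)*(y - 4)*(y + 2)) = y^2 - 10*y + 24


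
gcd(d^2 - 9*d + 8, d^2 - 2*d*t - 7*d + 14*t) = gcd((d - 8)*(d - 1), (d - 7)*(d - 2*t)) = 1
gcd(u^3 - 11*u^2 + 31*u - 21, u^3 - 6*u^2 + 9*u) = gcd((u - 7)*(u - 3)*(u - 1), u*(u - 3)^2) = u - 3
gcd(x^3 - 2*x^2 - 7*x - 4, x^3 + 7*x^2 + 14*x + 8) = x + 1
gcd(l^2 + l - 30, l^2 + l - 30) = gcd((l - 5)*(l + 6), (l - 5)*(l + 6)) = l^2 + l - 30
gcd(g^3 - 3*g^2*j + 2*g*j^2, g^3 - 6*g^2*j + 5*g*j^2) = g^2 - g*j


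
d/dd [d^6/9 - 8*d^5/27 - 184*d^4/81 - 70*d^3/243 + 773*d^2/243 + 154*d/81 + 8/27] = 2*d^5/3 - 40*d^4/27 - 736*d^3/81 - 70*d^2/81 + 1546*d/243 + 154/81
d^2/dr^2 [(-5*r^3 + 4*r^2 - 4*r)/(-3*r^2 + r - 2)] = 2*(-r^3 + 42*r^2 - 12*r - 8)/(27*r^6 - 27*r^5 + 63*r^4 - 37*r^3 + 42*r^2 - 12*r + 8)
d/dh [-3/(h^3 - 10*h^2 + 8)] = 3*h*(3*h - 20)/(h^3 - 10*h^2 + 8)^2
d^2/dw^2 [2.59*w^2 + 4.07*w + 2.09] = 5.18000000000000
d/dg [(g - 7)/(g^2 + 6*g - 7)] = (g^2 + 6*g - 2*(g - 7)*(g + 3) - 7)/(g^2 + 6*g - 7)^2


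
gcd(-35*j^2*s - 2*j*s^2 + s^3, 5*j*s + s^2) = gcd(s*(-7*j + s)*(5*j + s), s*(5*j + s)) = 5*j*s + s^2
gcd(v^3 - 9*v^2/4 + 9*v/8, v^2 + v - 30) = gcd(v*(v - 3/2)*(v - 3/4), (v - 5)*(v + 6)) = 1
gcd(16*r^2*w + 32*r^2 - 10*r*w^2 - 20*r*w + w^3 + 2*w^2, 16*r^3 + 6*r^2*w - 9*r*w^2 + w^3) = 16*r^2 - 10*r*w + w^2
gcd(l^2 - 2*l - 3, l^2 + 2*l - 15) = l - 3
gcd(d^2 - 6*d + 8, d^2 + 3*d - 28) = d - 4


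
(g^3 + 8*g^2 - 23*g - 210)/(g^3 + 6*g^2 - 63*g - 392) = (g^2 + g - 30)/(g^2 - g - 56)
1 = 1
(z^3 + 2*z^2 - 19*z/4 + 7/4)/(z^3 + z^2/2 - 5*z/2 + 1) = (z + 7/2)/(z + 2)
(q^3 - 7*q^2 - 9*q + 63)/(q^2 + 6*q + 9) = (q^2 - 10*q + 21)/(q + 3)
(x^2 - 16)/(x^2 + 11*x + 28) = (x - 4)/(x + 7)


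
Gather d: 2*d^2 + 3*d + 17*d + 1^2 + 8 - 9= 2*d^2 + 20*d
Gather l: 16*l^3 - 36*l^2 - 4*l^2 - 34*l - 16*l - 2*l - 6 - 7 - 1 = 16*l^3 - 40*l^2 - 52*l - 14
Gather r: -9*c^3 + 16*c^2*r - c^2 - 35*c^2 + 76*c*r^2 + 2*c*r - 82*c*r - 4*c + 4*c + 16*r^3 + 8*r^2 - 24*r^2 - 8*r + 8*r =-9*c^3 - 36*c^2 + 16*r^3 + r^2*(76*c - 16) + r*(16*c^2 - 80*c)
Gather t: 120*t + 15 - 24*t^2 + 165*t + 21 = -24*t^2 + 285*t + 36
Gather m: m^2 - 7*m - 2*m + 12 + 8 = m^2 - 9*m + 20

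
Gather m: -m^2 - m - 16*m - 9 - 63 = -m^2 - 17*m - 72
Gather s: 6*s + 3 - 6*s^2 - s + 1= -6*s^2 + 5*s + 4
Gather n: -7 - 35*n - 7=-35*n - 14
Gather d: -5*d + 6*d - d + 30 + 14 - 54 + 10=0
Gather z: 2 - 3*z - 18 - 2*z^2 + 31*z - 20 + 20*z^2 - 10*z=18*z^2 + 18*z - 36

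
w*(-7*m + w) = -7*m*w + w^2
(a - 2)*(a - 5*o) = a^2 - 5*a*o - 2*a + 10*o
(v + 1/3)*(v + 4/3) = v^2 + 5*v/3 + 4/9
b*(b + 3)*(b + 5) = b^3 + 8*b^2 + 15*b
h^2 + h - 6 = (h - 2)*(h + 3)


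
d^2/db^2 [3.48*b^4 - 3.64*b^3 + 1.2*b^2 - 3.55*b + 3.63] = 41.76*b^2 - 21.84*b + 2.4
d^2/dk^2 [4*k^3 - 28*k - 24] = 24*k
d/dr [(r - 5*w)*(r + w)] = 2*r - 4*w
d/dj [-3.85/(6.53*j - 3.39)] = 25.1405/(6.53*j - 3.39)^2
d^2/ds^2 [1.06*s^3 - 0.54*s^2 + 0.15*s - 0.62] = 6.36*s - 1.08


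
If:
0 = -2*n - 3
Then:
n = -3/2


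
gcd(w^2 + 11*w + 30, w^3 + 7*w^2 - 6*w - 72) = w + 6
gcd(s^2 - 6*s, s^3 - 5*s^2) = s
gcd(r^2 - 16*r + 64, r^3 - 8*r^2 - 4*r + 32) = r - 8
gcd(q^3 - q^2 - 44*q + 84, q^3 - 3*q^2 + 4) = q - 2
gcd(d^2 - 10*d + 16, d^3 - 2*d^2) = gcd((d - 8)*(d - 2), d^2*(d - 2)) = d - 2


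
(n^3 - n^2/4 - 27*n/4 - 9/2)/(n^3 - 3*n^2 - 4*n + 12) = (n + 3/4)/(n - 2)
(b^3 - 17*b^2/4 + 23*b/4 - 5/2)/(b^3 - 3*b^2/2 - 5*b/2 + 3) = (4*b - 5)/(2*(2*b + 3))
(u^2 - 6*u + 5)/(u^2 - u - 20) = (u - 1)/(u + 4)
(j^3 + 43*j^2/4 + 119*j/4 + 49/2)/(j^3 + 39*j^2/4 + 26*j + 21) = (j + 7)/(j + 6)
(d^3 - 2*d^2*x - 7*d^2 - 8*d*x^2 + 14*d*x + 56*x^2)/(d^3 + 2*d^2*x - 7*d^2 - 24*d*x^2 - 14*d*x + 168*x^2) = (d + 2*x)/(d + 6*x)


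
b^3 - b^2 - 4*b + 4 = (b - 2)*(b - 1)*(b + 2)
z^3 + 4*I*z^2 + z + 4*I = (z - I)*(z + I)*(z + 4*I)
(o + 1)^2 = o^2 + 2*o + 1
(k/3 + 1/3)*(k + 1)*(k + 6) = k^3/3 + 8*k^2/3 + 13*k/3 + 2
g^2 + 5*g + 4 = (g + 1)*(g + 4)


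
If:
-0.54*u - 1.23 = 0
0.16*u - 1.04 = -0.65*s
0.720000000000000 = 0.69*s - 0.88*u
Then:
No Solution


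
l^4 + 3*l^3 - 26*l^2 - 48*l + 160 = (l - 4)*(l - 2)*(l + 4)*(l + 5)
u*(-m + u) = -m*u + u^2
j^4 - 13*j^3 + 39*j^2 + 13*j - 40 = (j - 8)*(j - 5)*(j - 1)*(j + 1)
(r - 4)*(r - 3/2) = r^2 - 11*r/2 + 6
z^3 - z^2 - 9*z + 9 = (z - 3)*(z - 1)*(z + 3)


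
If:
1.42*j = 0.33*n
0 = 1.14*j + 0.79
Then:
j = -0.69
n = -2.98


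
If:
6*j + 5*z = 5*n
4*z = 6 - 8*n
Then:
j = 5/8 - 5*z/4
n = 3/4 - z/2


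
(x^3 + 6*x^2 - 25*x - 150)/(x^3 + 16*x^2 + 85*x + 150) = (x - 5)/(x + 5)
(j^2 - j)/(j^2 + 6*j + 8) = j*(j - 1)/(j^2 + 6*j + 8)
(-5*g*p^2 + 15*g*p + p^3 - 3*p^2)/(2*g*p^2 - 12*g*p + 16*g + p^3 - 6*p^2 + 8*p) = p*(-5*g*p + 15*g + p^2 - 3*p)/(2*g*p^2 - 12*g*p + 16*g + p^3 - 6*p^2 + 8*p)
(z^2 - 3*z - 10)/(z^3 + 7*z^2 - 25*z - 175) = (z + 2)/(z^2 + 12*z + 35)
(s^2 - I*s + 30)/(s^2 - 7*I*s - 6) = (s + 5*I)/(s - I)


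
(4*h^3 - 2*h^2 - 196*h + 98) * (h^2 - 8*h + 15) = 4*h^5 - 34*h^4 - 120*h^3 + 1636*h^2 - 3724*h + 1470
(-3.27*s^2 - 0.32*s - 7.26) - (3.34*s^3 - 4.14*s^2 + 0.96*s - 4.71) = -3.34*s^3 + 0.87*s^2 - 1.28*s - 2.55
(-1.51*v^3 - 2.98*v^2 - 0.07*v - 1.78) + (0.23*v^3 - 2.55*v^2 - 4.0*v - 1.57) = -1.28*v^3 - 5.53*v^2 - 4.07*v - 3.35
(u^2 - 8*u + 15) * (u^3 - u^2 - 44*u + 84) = u^5 - 9*u^4 - 21*u^3 + 421*u^2 - 1332*u + 1260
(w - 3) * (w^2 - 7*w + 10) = w^3 - 10*w^2 + 31*w - 30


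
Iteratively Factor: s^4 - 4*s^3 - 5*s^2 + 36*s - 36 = (s - 2)*(s^3 - 2*s^2 - 9*s + 18) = (s - 3)*(s - 2)*(s^2 + s - 6) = (s - 3)*(s - 2)*(s + 3)*(s - 2)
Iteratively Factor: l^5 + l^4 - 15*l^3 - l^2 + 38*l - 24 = (l - 1)*(l^4 + 2*l^3 - 13*l^2 - 14*l + 24) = (l - 1)*(l + 4)*(l^3 - 2*l^2 - 5*l + 6) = (l - 1)^2*(l + 4)*(l^2 - l - 6) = (l - 3)*(l - 1)^2*(l + 4)*(l + 2)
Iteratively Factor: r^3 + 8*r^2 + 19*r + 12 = (r + 3)*(r^2 + 5*r + 4) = (r + 3)*(r + 4)*(r + 1)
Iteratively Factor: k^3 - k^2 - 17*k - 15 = (k + 3)*(k^2 - 4*k - 5) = (k - 5)*(k + 3)*(k + 1)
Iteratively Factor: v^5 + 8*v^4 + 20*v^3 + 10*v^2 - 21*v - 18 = (v + 2)*(v^4 + 6*v^3 + 8*v^2 - 6*v - 9) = (v + 2)*(v + 3)*(v^3 + 3*v^2 - v - 3) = (v - 1)*(v + 2)*(v + 3)*(v^2 + 4*v + 3) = (v - 1)*(v + 2)*(v + 3)^2*(v + 1)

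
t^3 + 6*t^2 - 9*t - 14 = (t - 2)*(t + 1)*(t + 7)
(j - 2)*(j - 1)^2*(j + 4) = j^4 - 11*j^2 + 18*j - 8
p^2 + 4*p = p*(p + 4)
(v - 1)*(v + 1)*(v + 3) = v^3 + 3*v^2 - v - 3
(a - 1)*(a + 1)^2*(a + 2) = a^4 + 3*a^3 + a^2 - 3*a - 2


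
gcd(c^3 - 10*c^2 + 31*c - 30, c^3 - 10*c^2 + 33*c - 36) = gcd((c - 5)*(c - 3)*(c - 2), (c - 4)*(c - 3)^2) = c - 3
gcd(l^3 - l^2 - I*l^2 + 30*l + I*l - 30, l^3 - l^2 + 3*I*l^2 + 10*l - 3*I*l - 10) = l^2 + l*(-1 + 5*I) - 5*I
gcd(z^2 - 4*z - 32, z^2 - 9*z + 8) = z - 8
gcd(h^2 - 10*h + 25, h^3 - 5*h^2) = h - 5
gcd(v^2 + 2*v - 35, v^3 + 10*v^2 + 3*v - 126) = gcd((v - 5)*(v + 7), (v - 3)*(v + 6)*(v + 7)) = v + 7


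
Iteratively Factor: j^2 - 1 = (j + 1)*(j - 1)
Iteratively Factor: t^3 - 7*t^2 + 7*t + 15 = (t + 1)*(t^2 - 8*t + 15) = (t - 3)*(t + 1)*(t - 5)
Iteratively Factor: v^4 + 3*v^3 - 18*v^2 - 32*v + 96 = (v - 3)*(v^3 + 6*v^2 - 32) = (v - 3)*(v + 4)*(v^2 + 2*v - 8) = (v - 3)*(v - 2)*(v + 4)*(v + 4)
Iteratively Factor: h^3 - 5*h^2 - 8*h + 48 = (h - 4)*(h^2 - h - 12) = (h - 4)^2*(h + 3)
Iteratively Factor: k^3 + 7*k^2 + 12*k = (k + 4)*(k^2 + 3*k) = (k + 3)*(k + 4)*(k)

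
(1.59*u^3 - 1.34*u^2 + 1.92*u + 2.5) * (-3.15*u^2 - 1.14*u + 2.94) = -5.0085*u^5 + 2.4084*u^4 + 0.154199999999999*u^3 - 14.0034*u^2 + 2.7948*u + 7.35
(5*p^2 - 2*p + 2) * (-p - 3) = -5*p^3 - 13*p^2 + 4*p - 6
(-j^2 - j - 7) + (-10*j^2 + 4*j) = -11*j^2 + 3*j - 7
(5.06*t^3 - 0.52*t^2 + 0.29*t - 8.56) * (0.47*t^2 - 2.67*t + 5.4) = 2.3782*t^5 - 13.7546*t^4 + 28.8487*t^3 - 7.6055*t^2 + 24.4212*t - 46.224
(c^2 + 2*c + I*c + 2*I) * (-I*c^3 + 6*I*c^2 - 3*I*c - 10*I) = -I*c^5 + c^4 + 4*I*c^4 - 4*c^3 + 9*I*c^3 - 9*c^2 - 16*I*c^2 + 16*c - 20*I*c + 20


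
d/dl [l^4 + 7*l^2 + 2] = 4*l^3 + 14*l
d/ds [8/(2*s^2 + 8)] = -8*s/(s^2 + 4)^2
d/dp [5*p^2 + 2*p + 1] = 10*p + 2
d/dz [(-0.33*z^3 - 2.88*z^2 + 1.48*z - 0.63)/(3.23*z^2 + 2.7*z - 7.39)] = (-1.0659*z^4 - 1.782*z^3 - 5.2403*z^2 + 46.6362*z - 9.2362)/(10.4329*z^4 + 17.442*z^3 - 40.4494*z^2 - 39.906*z + 54.6121)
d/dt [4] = 0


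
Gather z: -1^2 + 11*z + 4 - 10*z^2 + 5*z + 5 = -10*z^2 + 16*z + 8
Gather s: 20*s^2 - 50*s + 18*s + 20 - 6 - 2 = 20*s^2 - 32*s + 12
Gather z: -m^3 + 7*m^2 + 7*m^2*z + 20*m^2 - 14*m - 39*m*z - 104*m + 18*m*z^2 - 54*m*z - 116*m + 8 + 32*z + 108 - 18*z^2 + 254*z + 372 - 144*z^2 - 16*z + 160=-m^3 + 27*m^2 - 234*m + z^2*(18*m - 162) + z*(7*m^2 - 93*m + 270) + 648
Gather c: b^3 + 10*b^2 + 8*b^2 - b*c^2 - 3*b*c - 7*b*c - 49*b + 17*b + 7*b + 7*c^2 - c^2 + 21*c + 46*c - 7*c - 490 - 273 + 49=b^3 + 18*b^2 - 25*b + c^2*(6 - b) + c*(60 - 10*b) - 714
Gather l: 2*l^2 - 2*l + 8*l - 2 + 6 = 2*l^2 + 6*l + 4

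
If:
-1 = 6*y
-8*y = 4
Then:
No Solution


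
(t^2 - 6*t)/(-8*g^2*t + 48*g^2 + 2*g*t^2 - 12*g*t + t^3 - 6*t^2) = t/(-8*g^2 + 2*g*t + t^2)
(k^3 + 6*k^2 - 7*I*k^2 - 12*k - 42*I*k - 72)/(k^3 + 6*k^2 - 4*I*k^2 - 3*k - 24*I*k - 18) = (k - 4*I)/(k - I)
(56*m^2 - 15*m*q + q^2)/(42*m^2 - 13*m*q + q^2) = (-8*m + q)/(-6*m + q)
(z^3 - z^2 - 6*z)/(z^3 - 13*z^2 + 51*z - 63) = z*(z + 2)/(z^2 - 10*z + 21)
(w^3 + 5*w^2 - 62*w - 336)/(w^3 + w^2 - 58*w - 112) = (w + 6)/(w + 2)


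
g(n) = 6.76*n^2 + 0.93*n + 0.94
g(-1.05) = 7.42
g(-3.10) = 63.02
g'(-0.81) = -10.02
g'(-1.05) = -13.27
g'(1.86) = 26.08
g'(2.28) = 31.76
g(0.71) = 5.01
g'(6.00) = 82.05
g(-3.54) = 82.36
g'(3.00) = 41.49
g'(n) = 13.52*n + 0.93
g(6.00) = 249.88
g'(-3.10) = -40.98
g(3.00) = 64.57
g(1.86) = 26.06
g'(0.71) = 10.53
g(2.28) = 38.20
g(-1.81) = 21.40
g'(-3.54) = -46.93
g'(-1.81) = -23.54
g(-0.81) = 4.62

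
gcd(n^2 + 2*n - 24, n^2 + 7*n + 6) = n + 6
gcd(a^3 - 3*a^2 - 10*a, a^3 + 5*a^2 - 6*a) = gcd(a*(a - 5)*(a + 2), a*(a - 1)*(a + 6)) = a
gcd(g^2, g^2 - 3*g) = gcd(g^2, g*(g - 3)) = g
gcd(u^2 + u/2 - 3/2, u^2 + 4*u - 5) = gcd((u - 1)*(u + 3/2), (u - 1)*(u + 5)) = u - 1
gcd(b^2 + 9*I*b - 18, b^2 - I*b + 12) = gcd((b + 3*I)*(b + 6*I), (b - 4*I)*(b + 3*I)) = b + 3*I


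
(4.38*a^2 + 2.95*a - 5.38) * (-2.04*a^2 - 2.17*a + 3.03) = -8.9352*a^4 - 15.5226*a^3 + 17.8451*a^2 + 20.6131*a - 16.3014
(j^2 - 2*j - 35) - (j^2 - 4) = -2*j - 31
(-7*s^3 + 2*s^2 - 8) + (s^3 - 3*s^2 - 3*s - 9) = -6*s^3 - s^2 - 3*s - 17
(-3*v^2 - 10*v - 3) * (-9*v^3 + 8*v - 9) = 27*v^5 + 90*v^4 + 3*v^3 - 53*v^2 + 66*v + 27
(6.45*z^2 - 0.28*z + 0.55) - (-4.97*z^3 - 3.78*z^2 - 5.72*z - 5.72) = 4.97*z^3 + 10.23*z^2 + 5.44*z + 6.27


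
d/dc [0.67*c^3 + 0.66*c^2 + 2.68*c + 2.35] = 2.01*c^2 + 1.32*c + 2.68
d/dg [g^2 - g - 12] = 2*g - 1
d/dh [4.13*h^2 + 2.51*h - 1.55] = 8.26*h + 2.51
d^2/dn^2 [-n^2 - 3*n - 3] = -2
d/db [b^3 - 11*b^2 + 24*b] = 3*b^2 - 22*b + 24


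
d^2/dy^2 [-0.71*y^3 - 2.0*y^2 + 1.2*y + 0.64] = -4.26*y - 4.0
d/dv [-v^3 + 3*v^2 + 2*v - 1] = -3*v^2 + 6*v + 2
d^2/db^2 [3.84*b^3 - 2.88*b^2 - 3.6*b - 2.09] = 23.04*b - 5.76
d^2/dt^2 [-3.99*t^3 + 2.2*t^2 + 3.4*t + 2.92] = 4.4 - 23.94*t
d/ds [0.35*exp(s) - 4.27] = 0.35*exp(s)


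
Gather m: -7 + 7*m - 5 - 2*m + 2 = 5*m - 10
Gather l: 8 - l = 8 - l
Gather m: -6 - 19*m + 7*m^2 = 7*m^2 - 19*m - 6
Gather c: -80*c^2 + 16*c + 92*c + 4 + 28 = -80*c^2 + 108*c + 32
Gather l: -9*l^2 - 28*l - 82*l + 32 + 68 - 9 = -9*l^2 - 110*l + 91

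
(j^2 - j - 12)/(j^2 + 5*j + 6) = (j - 4)/(j + 2)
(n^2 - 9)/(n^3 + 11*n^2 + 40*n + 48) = (n - 3)/(n^2 + 8*n + 16)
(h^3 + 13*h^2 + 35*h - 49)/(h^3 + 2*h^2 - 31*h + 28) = (h + 7)/(h - 4)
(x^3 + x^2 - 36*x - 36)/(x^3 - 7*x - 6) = (x^2 - 36)/(x^2 - x - 6)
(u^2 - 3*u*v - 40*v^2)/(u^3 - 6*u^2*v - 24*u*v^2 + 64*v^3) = (u + 5*v)/(u^2 + 2*u*v - 8*v^2)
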